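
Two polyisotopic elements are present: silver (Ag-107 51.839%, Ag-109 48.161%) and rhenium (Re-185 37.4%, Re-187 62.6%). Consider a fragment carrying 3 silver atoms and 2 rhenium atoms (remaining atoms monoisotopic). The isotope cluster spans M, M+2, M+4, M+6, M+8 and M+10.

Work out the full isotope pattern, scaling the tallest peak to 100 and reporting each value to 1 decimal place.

5.8 : 35.5 : 85.2 : 100.0 : 57.5 : 13.0

Silver pattern (n=3): 0.13930601 : 0.38826655 : 0.36071887 : 0.11170857
Rhenium pattern (n=2): 0.139876 : 0.468248 : 0.391876
Convolve the two distributions (both contribute in 2-u steps):
  M: 0.13930601×0.139876 = 0.019486
  M+2: 0.13930601×0.468248 + 0.38826655×0.139876 = 0.119539
  M+4: 0.13930601×0.391876 + 0.38826655×0.468248 + 0.36071887×0.139876 = 0.286852
  M+6: 0.38826655×0.391876 + 0.36071887×0.468248 + 0.11170857×0.139876 = 0.336684
  M+8: 0.36071887×0.391876 + 0.11170857×0.468248 = 0.193664
  M+10: 0.11170857×0.391876 = 0.043776
Scale to base peak (0.336684) = 100: 5.8 : 35.5 : 85.2 : 100.0 : 57.5 : 13.0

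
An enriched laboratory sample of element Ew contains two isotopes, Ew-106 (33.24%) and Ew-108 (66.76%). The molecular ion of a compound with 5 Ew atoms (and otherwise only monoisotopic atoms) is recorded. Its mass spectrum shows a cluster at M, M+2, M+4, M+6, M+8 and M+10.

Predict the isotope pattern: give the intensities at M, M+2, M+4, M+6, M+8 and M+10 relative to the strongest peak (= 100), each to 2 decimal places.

1.23 : 12.34 : 49.58 : 99.58 : 100.00 : 40.17

Expanding (0.3324 + 0.6676)^5:
P(M) = 0.3324^5 = 0.004058
P(M+2) = 5 × 0.3324^4 × 0.6676^1 = 0.040750
P(M+4) = 10 × 0.3324^3 × 0.6676^2 = 0.163688
P(M+6) = 10 × 0.3324^2 × 0.6676^3 = 0.328754
P(M+8) = 5 × 0.3324^1 × 0.6676^4 = 0.330139
P(M+10) = 0.6676^5 = 0.132612
The M+8 peak is largest (0.330139); scaling to 100 gives 1.23 : 12.34 : 49.58 : 99.58 : 100.00 : 40.17.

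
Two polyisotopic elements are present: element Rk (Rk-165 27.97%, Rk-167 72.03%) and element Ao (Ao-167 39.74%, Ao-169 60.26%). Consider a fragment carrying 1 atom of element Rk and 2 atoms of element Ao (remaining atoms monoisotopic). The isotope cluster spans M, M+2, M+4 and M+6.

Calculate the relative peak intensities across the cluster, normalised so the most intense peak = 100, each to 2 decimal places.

9.89 : 55.47 : 100.00 : 58.57

Element Rk pattern (n=1): 0.2797 : 0.7203
Element Ao pattern (n=2): 0.15792676 : 0.47894648 : 0.36312676
Convolve the two distributions (both contribute in 2-u steps):
  M: 0.2797×0.15792676 = 0.044172
  M+2: 0.2797×0.47894648 + 0.7203×0.15792676 = 0.247716
  M+4: 0.2797×0.36312676 + 0.7203×0.47894648 = 0.446552
  M+6: 0.7203×0.36312676 = 0.261560
Scale to base peak (0.446552) = 100: 9.89 : 55.47 : 100.00 : 58.57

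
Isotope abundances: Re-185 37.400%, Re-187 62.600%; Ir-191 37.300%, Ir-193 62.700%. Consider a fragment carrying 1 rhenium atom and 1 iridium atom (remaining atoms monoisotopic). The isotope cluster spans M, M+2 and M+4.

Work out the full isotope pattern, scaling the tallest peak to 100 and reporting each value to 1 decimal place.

Rhenium pattern (n=1): 0.3740 : 0.6260
Iridium pattern (n=1): 0.3730 : 0.6270
Convolve the two distributions (both contribute in 2-u steps):
  M: 0.3740×0.3730 = 0.139502
  M+2: 0.3740×0.6270 + 0.6260×0.3730 = 0.467996
  M+4: 0.6260×0.6270 = 0.392502
Scale to base peak (0.467996) = 100: 29.8 : 100.0 : 83.9

29.8 : 100.0 : 83.9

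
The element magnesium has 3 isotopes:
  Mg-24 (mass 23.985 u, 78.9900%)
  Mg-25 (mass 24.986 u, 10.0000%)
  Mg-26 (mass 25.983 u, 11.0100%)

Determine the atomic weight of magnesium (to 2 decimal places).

24.31 u

Ar = Σ fᵢ·mᵢ = 0.789900 × 23.985 + 0.100000 × 24.986 + 0.110100 × 25.983
= 18.9458 + 2.4986 + 2.8607 = 24.3051 u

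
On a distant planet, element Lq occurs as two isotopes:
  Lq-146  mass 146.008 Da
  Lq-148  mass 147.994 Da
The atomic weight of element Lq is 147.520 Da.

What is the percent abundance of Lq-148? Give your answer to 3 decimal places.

76.133%

Let x be the fractional abundance of Lq-146; then Lq-148 has abundance 1 − x.
146.008·x + 147.994·(1 − x) = 147.520
(146.008 − 147.994)·x = 147.520 − 147.994
x = -0.474 / -1.986 = 0.23867 → 23.867% Lq-146, 76.133% Lq-148.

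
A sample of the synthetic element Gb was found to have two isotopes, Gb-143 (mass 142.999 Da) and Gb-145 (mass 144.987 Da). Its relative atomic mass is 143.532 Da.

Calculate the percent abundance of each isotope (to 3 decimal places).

With x = fraction of Gb-143 (so Gb-145 is 1 − x):
142.999·x + 144.987·(1 − x) = 143.532
(142.999 − 144.987)·x = 143.532 − 144.987
x = -1.455 / -1.988 = 0.73189 → 73.189% Gb-143, 26.811% Gb-145.

Gb-143: 73.189%, Gb-145: 26.811%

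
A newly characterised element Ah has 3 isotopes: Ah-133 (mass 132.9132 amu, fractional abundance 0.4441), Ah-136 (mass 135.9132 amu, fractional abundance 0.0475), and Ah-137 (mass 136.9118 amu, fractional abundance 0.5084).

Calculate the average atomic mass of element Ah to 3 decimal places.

The abundance-weighted mean is 0.4441 × 132.9132 + 0.0475 × 135.9132 + 0.5084 × 136.9118
= 59.02675 + 6.45588 + 69.60596 = 135.08859 amu

135.089 amu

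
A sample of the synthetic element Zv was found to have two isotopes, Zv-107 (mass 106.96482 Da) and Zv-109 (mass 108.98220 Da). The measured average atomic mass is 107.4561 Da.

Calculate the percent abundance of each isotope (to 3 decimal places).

Zv-107: 75.648%, Zv-109: 24.352%

Let x be the fractional abundance of Zv-107; then Zv-109 has abundance 1 − x.
106.96482·x + 108.98220·(1 − x) = 107.4561
(106.96482 − 108.98220)·x = 107.4561 − 108.98220
x = -1.52610 / -2.01738 = 0.75648 → 75.648% Zv-107, 24.352% Zv-109.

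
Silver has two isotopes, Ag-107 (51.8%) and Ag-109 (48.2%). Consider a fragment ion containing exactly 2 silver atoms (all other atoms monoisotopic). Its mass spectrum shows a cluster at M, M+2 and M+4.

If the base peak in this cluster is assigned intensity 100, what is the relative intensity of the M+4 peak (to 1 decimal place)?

46.5

Term probabilities: M 0.2683, M+2 0.4994, M+4 0.2323. Base peak = M+2.
P(M+2) = C(2,1) × 0.518^1 × 0.482^1 = 2 × 0.5180 × 0.4820 = 0.499352 (base)
P(M+4) = C(2,2) × 0.518^0 × 0.482^2 = 1 × 1.0000 × 0.232324 = 0.232324
Relative intensity = 0.232324 / 0.499352 × 100 = 46.5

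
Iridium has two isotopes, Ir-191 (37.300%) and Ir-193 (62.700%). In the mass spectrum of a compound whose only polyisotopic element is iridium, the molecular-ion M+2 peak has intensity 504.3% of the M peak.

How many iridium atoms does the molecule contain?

For n independent Ir atoms, I(M+2)/I(M) = n · (abundance Ir-193) / (abundance Ir-191) = n · 0.62700/0.37300.
n = 5.043 × 0.37300/0.62700 = 3.00 ≈ 3

3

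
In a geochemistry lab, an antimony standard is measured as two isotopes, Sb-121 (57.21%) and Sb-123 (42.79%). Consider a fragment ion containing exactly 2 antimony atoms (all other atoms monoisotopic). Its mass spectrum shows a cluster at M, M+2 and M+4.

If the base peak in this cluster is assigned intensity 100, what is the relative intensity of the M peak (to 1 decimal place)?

66.8

Binomial terms of (0.5721 + 0.4279)^2: M 0.3273, M+2 0.4896, M+4 0.1831 → M+2 is the base peak.
P(M+2) = C(2,1) × 0.5721^1 × 0.4279^1 = 2 × 0.5721 × 0.4279 = 0.489603 (base)
P(M) = C(2,0) × 0.5721^2 × 0.4279^0 = 1 × 0.32729841 × 1.0000 = 0.327298
Relative intensity = 0.327298 / 0.489603 × 100 = 66.8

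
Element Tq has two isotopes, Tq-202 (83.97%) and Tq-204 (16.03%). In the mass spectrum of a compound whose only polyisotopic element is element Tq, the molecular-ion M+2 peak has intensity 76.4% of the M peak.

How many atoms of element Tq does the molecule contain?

4

For n independent Tq atoms, I(M+2)/I(M) = n · (abundance Tq-204) / (abundance Tq-202) = n · 0.1603/0.8397.
n = 0.764 × 0.8397/0.1603 = 4.00 ≈ 4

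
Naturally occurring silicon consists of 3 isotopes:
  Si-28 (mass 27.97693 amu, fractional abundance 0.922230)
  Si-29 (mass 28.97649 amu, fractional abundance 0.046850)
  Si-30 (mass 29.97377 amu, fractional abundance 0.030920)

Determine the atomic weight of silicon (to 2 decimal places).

28.09 amu

The abundance-weighted mean is 0.922230 × 27.97693 + 0.046850 × 28.97649 + 0.030920 × 29.97377
= 25.801164 + 1.357549 + 0.926789 = 28.085502 amu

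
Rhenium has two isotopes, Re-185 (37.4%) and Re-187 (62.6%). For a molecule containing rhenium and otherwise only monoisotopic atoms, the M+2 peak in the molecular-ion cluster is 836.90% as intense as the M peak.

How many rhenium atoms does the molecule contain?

With n Re atoms, P(M+2)/P(M) = C(n,1)·p^(n−1)q / p^n = n·q/p = n · 0.626/0.374.
n = 8.3690 × 0.374/0.626 = 5.00 ≈ 5

5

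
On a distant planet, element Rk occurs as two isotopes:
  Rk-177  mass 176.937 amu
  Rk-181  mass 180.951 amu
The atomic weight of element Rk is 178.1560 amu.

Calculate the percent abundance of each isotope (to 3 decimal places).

Let x be the fractional abundance of Rk-177; then Rk-181 has abundance 1 − x.
176.937·x + 180.951·(1 − x) = 178.1560
(176.937 − 180.951)·x = 178.1560 − 180.951
x = -2.7950 / -4.014 = 0.69631 → 69.631% Rk-177, 30.369% Rk-181.

Rk-177: 69.631%, Rk-181: 30.369%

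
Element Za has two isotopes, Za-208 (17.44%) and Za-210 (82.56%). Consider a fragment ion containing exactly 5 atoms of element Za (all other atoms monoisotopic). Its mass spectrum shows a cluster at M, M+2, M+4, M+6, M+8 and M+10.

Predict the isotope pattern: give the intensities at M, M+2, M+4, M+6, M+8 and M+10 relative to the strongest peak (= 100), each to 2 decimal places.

0.04 : 0.94 : 8.92 : 42.25 : 100.00 : 94.68

The 5 Za atoms are independent, so intensities follow the terms of (0.1744 + 0.8256)^5.
P(M) = 0.1744^5 = 0.000161
P(M+2) = 5 × 0.1744^4 × 0.8256^1 = 0.003819
P(M+4) = 10 × 0.1744^3 × 0.8256^2 = 0.036156
P(M+6) = 10 × 0.1744^2 × 0.8256^3 = 0.171160
P(M+8) = 5 × 0.1744^1 × 0.8256^4 = 0.405131
P(M+10) = 0.8256^5 = 0.383573
The M+8 peak is largest (0.405131); scaling to 100 gives 0.04 : 0.94 : 8.92 : 42.25 : 100.00 : 94.68.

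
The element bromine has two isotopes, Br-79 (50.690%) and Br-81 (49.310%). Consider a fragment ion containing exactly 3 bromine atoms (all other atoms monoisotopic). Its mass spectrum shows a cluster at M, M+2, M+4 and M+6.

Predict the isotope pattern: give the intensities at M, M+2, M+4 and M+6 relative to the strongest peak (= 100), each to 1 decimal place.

The 3 Br atoms are independent, so intensities follow the terms of (0.50690 + 0.49310)^3.
P(M) = 0.50690^3 = 0.130247
P(M+2) = 3 × 0.50690^2 × 0.49310^1 = 0.380103
P(M+4) = 3 × 0.50690^1 × 0.49310^2 = 0.369755
P(M+6) = 0.49310^3 = 0.119896
The M+2 peak is largest (0.380103); scaling to 100 gives 34.3 : 100.0 : 97.3 : 31.5.

34.3 : 100.0 : 97.3 : 31.5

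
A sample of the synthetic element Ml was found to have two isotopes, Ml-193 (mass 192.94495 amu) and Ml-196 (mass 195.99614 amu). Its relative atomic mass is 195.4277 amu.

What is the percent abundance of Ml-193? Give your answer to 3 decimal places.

With x = fraction of Ml-193 (so Ml-196 is 1 − x):
192.94495·x + 195.99614·(1 − x) = 195.4277
(192.94495 − 195.99614)·x = 195.4277 − 195.99614
x = -0.56844 / -3.05119 = 0.18630 → 18.630% Ml-193, 81.370% Ml-196.

18.630%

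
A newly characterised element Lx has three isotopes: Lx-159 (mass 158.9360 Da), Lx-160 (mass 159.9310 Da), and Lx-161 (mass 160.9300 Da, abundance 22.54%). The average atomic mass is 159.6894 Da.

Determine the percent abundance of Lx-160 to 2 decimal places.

Let x and y be the fractions of Lx-159 and Lx-160. Then x + y = 1 − 0.2254 = 0.7746 and 158.9360x + 159.9310y = 159.6894 − 0.2254×160.9300 = 123.415778.
Substituting: 158.9360x + 159.9310(0.7746 − x) = 123.415778
(158.9360 − 159.9310)x = -0.4667746  ⇒  x = 0.46912, y = 0.30548
Lx-159: 46.91%, Lx-160: 30.55%.

30.55%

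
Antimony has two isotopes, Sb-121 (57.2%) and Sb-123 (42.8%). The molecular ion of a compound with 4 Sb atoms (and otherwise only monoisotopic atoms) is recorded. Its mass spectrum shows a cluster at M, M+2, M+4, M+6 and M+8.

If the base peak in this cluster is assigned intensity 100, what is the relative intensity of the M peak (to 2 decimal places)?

29.77

Term probabilities: M 0.1070, M+2 0.3204, M+4 0.3596, M+6 0.1794, M+8 0.0336. Base peak = M+4.
P(M+4) = C(4,2) × 0.572^2 × 0.428^2 = 6 × 0.327184 × 0.183184 = 0.359609 (base)
P(M) = C(4,0) × 0.572^4 × 0.428^0 = 1 × 0.10704937 × 1.0000 = 0.107049
Relative intensity = 0.107049 / 0.359609 × 100 = 29.77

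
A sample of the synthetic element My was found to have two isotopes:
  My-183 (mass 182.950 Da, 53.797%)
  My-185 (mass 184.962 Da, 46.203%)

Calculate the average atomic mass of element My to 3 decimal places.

Ar = Σ fᵢ·mᵢ = 0.53797 × 182.950 + 0.46203 × 184.962
= 98.4216 + 85.4580 = 183.8796 Da

183.880 Da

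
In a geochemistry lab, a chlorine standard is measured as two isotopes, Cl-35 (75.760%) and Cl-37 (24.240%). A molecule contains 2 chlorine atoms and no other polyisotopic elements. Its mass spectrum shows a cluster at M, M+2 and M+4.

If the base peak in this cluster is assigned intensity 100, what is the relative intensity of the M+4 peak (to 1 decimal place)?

Term probabilities: M 0.5740, M+2 0.3673, M+4 0.0588. Base peak = M.
P(M) = C(2,0) × 0.75760^2 × 0.24240^0 = 1 × 0.57395776 × 1.0000 = 0.573958 (base)
P(M+4) = C(2,2) × 0.75760^0 × 0.24240^2 = 1 × 1.0000 × 0.05875776 = 0.058758
Relative intensity = 0.058758 / 0.573958 × 100 = 10.2

10.2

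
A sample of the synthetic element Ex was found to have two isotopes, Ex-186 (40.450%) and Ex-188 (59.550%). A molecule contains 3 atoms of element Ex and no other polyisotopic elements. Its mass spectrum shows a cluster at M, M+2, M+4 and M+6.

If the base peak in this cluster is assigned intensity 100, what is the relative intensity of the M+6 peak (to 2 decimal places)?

49.07

(0.40450 + 0.59550)^3 gives M 0.0662, M+2 0.2923, M+4 0.4303, M+6 0.2112; the largest is M+4.
P(M+4) = C(3,2) × 0.40450^1 × 0.59550^2 = 3 × 0.4045 × 0.35462025 = 0.430332 (base)
P(M+6) = C(3,3) × 0.40450^0 × 0.59550^3 = 1 × 1.0000 × 0.21117636 = 0.211176
Relative intensity = 0.211176 / 0.430332 × 100 = 49.07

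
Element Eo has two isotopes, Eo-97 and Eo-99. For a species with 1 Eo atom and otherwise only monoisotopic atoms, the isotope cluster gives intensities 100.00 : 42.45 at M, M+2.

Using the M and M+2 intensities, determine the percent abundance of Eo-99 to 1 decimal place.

29.8%

If p is the fraction of Eo that is Eo-97, then I(M+2)/I(M) = [C(1,1)·p^0·(1−p)] / p^1 = 1·(1−p)/p = 42.45/100.00 = 0.4245
(1−p)/p = 0.4245/1 = 0.4245  ⇒  p = 1/(1 + 0.4245) = 0.7020
Eo-97: 70.2%, Eo-99: 29.8%.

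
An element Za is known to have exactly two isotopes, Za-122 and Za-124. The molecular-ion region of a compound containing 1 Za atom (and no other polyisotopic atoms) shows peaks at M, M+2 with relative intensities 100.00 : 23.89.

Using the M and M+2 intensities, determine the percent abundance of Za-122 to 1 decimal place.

80.7%

Write p for the Za-122 fraction. I(M+2)/I(M) = [C(1,1)·p^0·(1−p)] / p^1 = 1·(1−p)/p = 23.89/100.00 = 0.2389
(1−p)/p = 0.2389/1 = 0.2389  ⇒  p = 1/(1 + 0.2389) = 0.8072
Za-122: 80.7%, Za-124: 19.3%.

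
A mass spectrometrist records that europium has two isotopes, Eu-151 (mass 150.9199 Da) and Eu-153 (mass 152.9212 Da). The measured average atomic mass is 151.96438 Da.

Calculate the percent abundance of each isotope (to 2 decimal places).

Let x be the fractional abundance of Eu-151; then Eu-153 has abundance 1 − x.
150.9199·x + 152.9212·(1 − x) = 151.96438
(150.9199 − 152.9212)·x = 151.96438 − 152.9212
x = -0.95682 / -2.0013 = 0.47810 → 47.81% Eu-151, 52.19% Eu-153.

Eu-151: 47.81%, Eu-153: 52.19%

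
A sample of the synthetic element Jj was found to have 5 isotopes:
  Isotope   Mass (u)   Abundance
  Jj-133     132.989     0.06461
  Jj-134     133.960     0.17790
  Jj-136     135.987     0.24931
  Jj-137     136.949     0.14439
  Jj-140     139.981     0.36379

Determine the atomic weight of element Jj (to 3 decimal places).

137.025 u

Average mass = Σ (abundance × isotope mass) = 0.06461 × 132.989 + 0.17790 × 133.960 + 0.24931 × 135.987 + 0.14439 × 136.949 + 0.36379 × 139.981
= 8.5924 + 23.8315 + 33.9029 + 19.7741 + 50.9237 = 137.0246 u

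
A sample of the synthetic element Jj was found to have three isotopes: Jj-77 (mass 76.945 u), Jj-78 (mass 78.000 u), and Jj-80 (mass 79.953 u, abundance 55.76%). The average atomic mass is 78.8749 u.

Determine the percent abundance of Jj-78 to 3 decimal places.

Let x and y be the fractions of Jj-77 and Jj-78. Then x + y = 1 − 0.5576 = 0.4424 and 76.945x + 78.000y = 78.8749 − 0.5576×79.953 = 34.2931072.
Substituting: 76.945x + 78.000(0.4424 − x) = 34.2931072
(76.945 − 78.000)x = -0.2140928  ⇒  x = 0.20293, y = 0.23947
Jj-77: 20.293%, Jj-78: 23.947%.

23.947%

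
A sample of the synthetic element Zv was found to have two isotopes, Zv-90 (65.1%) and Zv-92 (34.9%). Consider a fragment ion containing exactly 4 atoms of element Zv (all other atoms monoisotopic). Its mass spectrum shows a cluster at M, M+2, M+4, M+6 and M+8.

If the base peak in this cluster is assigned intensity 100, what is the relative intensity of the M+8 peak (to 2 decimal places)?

Binomial terms of (0.651 + 0.349)^4: M 0.1796, M+2 0.3851, M+4 0.3097, M+6 0.1107, M+8 0.0148 → M+2 is the base peak.
P(M+2) = C(4,1) × 0.651^3 × 0.349^1 = 4 × 0.27589445 × 0.3490 = 0.385149 (base)
P(M+8) = C(4,4) × 0.651^0 × 0.349^4 = 1 × 1.0000 × 0.01483548 = 0.014835
Relative intensity = 0.014835 / 0.385149 × 100 = 3.85

3.85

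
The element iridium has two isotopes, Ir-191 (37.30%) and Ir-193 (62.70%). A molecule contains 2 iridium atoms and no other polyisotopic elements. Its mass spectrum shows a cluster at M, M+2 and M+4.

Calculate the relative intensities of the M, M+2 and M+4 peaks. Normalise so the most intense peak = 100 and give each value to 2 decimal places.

29.74 : 100.00 : 84.05

Each Ir atom is independently Ir-191 (p = 0.3730) or Ir-193 (q = 0.6270); the cluster is the binomial expansion (p + q)^2.
P(M) = 0.3730^2 = 0.139129
P(M+2) = 2 × 0.3730^1 × 0.6270^1 = 0.467742
P(M+4) = 0.6270^2 = 0.393129
The M+2 peak is largest (0.467742); scaling to 100 gives 29.74 : 100.00 : 84.05.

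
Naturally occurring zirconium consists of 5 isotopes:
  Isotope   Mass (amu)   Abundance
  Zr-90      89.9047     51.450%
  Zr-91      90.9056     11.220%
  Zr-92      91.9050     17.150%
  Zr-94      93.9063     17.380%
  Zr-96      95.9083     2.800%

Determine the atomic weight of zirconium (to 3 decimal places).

Weight each isotope mass by its fractional abundance: 0.51450 × 89.9047 + 0.11220 × 90.9056 + 0.17150 × 91.9050 + 0.17380 × 93.9063 + 0.02800 × 95.9083
= 46.25597 + 10.19961 + 15.76171 + 16.32091 + 2.68543 = 91.22363 amu

91.224 amu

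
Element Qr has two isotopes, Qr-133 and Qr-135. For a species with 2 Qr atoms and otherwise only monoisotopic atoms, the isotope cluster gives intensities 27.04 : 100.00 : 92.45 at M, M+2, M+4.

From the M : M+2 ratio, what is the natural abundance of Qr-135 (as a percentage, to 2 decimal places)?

If p is the fraction of Qr that is Qr-133, then I(M+2)/I(M) = [C(2,1)·p^1·(1−p)] / p^2 = 2·(1−p)/p = 100.00/27.04 = 3.6982
(1−p)/p = 3.6982/2 = 1.8491  ⇒  p = 1/(1 + 1.8491) = 0.3510
Qr-133: 35.10%, Qr-135: 64.90%.

64.90%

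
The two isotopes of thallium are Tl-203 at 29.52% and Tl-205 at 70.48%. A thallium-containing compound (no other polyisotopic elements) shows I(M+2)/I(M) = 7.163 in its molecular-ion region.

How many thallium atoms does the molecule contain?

With n Tl atoms, P(M+2)/P(M) = C(n,1)·p^(n−1)q / p^n = n·q/p = n · 0.7048/0.2952.
n = 7.163 × 0.2952/0.7048 = 3.00 ≈ 3

3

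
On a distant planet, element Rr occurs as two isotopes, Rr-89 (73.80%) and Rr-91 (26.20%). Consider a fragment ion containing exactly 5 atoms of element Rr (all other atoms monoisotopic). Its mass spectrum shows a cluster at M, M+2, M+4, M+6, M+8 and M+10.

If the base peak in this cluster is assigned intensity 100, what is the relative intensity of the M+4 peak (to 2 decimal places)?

(0.7380 + 0.2620)^5 gives M 0.2189, M+2 0.3886, M+4 0.2759, M+6 0.0980, M+8 0.0174, M+10 0.0012; the largest is M+2.
P(M+2) = C(5,1) × 0.7380^4 × 0.2620^1 = 5 × 0.29663709 × 0.2620 = 0.388595 (base)
P(M+4) = C(5,2) × 0.7380^3 × 0.2620^2 = 10 × 0.40194727 × 0.068644 = 0.275913
Relative intensity = 0.275913 / 0.388595 × 100 = 71.00

71.00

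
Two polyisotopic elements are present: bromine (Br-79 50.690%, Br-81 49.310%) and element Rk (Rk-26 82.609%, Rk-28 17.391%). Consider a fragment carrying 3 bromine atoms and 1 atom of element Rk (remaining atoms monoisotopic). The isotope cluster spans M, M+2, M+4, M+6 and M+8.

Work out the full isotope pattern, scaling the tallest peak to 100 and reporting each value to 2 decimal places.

28.96 : 90.61 : 100.00 : 43.96 : 5.61

Bromine pattern (n=3): 0.13024674 : 0.3801026 : 0.36975457 : 0.11989609
Element Rk pattern (n=1): 0.82609 : 0.17391
Convolve the two distributions (both contribute in 2-u steps):
  M: 0.13024674×0.82609 = 0.107596
  M+2: 0.13024674×0.17391 + 0.3801026×0.82609 = 0.336650
  M+4: 0.3801026×0.17391 + 0.36975457×0.82609 = 0.371554
  M+6: 0.36975457×0.17391 + 0.11989609×0.82609 = 0.163349
  M+8: 0.11989609×0.17391 = 0.020851
Scale to base peak (0.371554) = 100: 28.96 : 90.61 : 100.00 : 43.96 : 5.61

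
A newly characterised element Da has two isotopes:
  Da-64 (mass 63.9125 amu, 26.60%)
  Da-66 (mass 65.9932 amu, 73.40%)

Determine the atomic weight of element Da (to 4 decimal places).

Weight each isotope mass by its fractional abundance: 0.2660 × 63.9125 + 0.7340 × 65.9932
= 17.00073 + 48.43901 = 65.43974 amu

65.4397 amu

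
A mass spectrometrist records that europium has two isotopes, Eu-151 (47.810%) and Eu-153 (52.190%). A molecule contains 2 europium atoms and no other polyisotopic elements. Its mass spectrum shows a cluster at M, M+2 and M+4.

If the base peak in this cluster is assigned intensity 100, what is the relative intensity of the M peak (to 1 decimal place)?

(0.47810 + 0.52190)^2 gives M 0.2286, M+2 0.4990, M+4 0.2724; the largest is M+2.
P(M+2) = C(2,1) × 0.47810^1 × 0.52190^1 = 2 × 0.4781 × 0.5219 = 0.499041 (base)
P(M) = C(2,0) × 0.47810^2 × 0.52190^0 = 1 × 0.22857961 × 1.0000 = 0.228580
Relative intensity = 0.228580 / 0.499041 × 100 = 45.8

45.8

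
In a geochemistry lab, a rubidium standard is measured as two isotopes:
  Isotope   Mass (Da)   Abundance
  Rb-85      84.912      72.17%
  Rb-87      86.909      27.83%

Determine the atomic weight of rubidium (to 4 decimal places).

Ar = Σ fᵢ·mᵢ = 0.7217 × 84.912 + 0.2783 × 86.909
= 61.28099 + 24.18677 = 85.46776 Da

85.4678 Da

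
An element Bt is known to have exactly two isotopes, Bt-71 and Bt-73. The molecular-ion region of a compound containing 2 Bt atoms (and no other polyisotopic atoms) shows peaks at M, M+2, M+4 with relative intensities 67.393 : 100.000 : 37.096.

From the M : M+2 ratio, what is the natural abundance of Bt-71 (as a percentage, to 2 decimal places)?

57.41%

Let p = fractional abundance of Bt-71. I(M+2)/I(M) = [C(2,1)·p^1·(1−p)] / p^2 = 2·(1−p)/p = 100.000/67.393 = 1.4838
(1−p)/p = 1.4838/2 = 0.7419  ⇒  p = 1/(1 + 0.7419) = 0.5741
Bt-71: 57.41%, Bt-73: 42.59%.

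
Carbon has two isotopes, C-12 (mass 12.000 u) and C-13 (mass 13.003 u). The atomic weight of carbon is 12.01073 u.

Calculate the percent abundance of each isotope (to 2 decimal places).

Let x be the fractional abundance of C-12; then C-13 has abundance 1 − x.
12.000·x + 13.003·(1 − x) = 12.01073
(12.000 − 13.003)·x = 12.01073 − 13.003
x = -0.99227 / -1.003 = 0.98930 → 98.93% C-12, 1.07% C-13.

C-12: 98.93%, C-13: 1.07%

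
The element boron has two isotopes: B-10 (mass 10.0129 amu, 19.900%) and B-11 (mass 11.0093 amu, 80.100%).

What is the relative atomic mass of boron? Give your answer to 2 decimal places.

10.81 amu

The abundance-weighted mean is 0.19900 × 10.0129 + 0.80100 × 11.0093
= 1.99257 + 8.81845 = 10.81102 amu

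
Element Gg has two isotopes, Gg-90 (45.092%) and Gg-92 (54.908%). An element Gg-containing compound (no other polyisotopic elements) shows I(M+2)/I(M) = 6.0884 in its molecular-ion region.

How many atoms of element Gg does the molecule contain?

5

The M+2/M ratio from n Gg atoms is n · q/p = n · 0.54908/0.45092.
n = 6.0884 × 0.45092/0.54908 = 5.00 ≈ 5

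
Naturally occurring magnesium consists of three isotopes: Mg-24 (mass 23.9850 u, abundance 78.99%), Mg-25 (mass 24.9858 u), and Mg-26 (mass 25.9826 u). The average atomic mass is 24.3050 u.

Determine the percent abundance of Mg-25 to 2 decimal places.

Let x and y be the fractions of Mg-25 and Mg-26. Then x + y = 1 − 0.7899 = 0.2101 and 24.9858x + 25.9826y = 24.3050 − 0.7899×23.9850 = 5.3592485.
Substituting: 24.9858x + 25.9826(0.2101 − x) = 5.3592485
(24.9858 − 25.9826)x = -0.09969576  ⇒  x = 0.10002, y = 0.11008
Mg-25: 10.00%, Mg-26: 11.01%.

10.00%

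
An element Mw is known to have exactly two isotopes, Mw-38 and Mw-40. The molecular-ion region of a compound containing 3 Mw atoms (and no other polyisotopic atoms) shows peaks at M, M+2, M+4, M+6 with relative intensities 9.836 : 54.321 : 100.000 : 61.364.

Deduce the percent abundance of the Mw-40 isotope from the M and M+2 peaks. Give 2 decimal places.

Let p = fractional abundance of Mw-38. I(M+2)/I(M) = [C(3,1)·p^2·(1−p)] / p^3 = 3·(1−p)/p = 54.321/9.836 = 5.5227
(1−p)/p = 5.5227/3 = 1.8409  ⇒  p = 1/(1 + 1.8409) = 0.3520
Mw-38: 35.20%, Mw-40: 64.80%.

64.80%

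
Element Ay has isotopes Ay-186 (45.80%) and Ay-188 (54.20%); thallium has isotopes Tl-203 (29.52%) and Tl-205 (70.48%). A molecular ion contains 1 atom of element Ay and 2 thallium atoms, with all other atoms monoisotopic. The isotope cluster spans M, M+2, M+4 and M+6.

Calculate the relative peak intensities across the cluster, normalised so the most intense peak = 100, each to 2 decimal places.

8.81 : 52.49 : 100.00 : 59.43

Element Ay pattern (n=1): 0.4580 : 0.5420
Thallium pattern (n=2): 0.08714304 : 0.41611392 : 0.49674304
Convolve the two distributions (both contribute in 2-u steps):
  M: 0.4580×0.08714304 = 0.039912
  M+2: 0.4580×0.41611392 + 0.5420×0.08714304 = 0.237812
  M+4: 0.4580×0.49674304 + 0.5420×0.41611392 = 0.453042
  M+6: 0.5420×0.49674304 = 0.269235
Scale to base peak (0.453042) = 100: 8.81 : 52.49 : 100.00 : 59.43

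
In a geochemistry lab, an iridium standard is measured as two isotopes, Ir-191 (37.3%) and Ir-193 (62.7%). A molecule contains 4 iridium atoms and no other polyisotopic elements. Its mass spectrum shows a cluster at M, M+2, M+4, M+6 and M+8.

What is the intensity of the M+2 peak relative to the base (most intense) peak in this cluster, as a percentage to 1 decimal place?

Term probabilities: M 0.0194, M+2 0.1302, M+4 0.3282, M+6 0.3678, M+8 0.1546. Base peak = M+6.
P(M+6) = C(4,3) × 0.373^1 × 0.627^3 = 4 × 0.3730 × 0.24649188 = 0.367766 (base)
P(M+2) = C(4,1) × 0.373^3 × 0.627^1 = 4 × 0.05189512 × 0.6270 = 0.130153
Relative intensity = 0.130153 / 0.367766 × 100 = 35.4

35.4%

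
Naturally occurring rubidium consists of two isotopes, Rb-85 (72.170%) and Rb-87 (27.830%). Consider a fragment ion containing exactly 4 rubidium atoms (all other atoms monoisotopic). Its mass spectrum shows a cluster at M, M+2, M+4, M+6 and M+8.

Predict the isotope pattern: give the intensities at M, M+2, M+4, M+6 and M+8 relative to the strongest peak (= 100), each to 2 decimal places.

64.83 : 100.00 : 57.84 : 14.87 : 1.43

Each Rb atom is independently Rb-85 (p = 0.72170) or Rb-87 (q = 0.27830); the cluster is the binomial expansion (p + q)^4.
P(M) = 0.72170^4 = 0.271286
P(M+2) = 4 × 0.72170^3 × 0.27830^1 = 0.418450
P(M+4) = 6 × 0.72170^2 × 0.27830^2 = 0.242042
P(M+6) = 4 × 0.72170^1 × 0.27830^3 = 0.062224
P(M+8) = 0.27830^4 = 0.005999
The M+2 peak is largest (0.418450); scaling to 100 gives 64.83 : 100.00 : 57.84 : 14.87 : 1.43.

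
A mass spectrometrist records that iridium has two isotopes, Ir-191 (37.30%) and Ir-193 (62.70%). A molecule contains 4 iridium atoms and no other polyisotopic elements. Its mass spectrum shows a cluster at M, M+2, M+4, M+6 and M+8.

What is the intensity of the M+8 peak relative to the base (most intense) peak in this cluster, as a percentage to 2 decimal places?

42.02%

Term probabilities: M 0.0194, M+2 0.1302, M+4 0.3282, M+6 0.3678, M+8 0.1546. Base peak = M+6.
P(M+6) = C(4,3) × 0.3730^1 × 0.6270^3 = 4 × 0.3730 × 0.24649188 = 0.367766 (base)
P(M+8) = C(4,4) × 0.3730^0 × 0.6270^4 = 1 × 1.0000 × 0.15455041 = 0.154550
Relative intensity = 0.154550 / 0.367766 × 100 = 42.02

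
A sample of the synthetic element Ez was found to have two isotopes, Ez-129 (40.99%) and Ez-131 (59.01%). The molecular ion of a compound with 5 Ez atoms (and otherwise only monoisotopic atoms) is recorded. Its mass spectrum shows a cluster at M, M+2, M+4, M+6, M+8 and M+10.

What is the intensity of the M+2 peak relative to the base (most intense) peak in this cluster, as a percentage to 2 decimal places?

Term probabilities: M 0.0116, M+2 0.0833, M+4 0.2398, M+6 0.3452, M+8 0.2485, M+10 0.0716. Base peak = M+6.
P(M+6) = C(5,3) × 0.4099^2 × 0.5901^3 = 10 × 0.16801801 × 0.20548345 = 0.345249 (base)
P(M+2) = C(5,1) × 0.4099^4 × 0.5901^1 = 5 × 0.02823005 × 0.5901 = 0.083293
Relative intensity = 0.083293 / 0.345249 × 100 = 24.13

24.13%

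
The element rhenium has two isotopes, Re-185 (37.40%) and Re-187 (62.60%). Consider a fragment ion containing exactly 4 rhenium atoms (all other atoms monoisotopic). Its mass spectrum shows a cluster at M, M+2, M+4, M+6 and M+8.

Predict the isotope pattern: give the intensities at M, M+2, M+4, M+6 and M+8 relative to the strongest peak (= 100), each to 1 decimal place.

5.3 : 35.7 : 89.6 : 100.0 : 41.8

Expanding (0.3740 + 0.6260)^4:
P(M) = 0.3740^4 = 0.019565
P(M+2) = 4 × 0.3740^3 × 0.6260^1 = 0.130993
P(M+4) = 6 × 0.3740^2 × 0.6260^2 = 0.328884
P(M+6) = 4 × 0.3740^1 × 0.6260^3 = 0.366990
P(M+8) = 0.6260^4 = 0.153567
The M+6 peak is largest (0.366990); scaling to 100 gives 5.3 : 35.7 : 89.6 : 100.0 : 41.8.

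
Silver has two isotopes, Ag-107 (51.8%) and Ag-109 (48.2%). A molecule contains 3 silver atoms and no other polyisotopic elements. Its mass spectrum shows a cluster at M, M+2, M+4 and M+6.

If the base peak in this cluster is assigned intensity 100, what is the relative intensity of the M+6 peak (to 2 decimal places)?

28.86

Binomial terms of (0.518 + 0.482)^3: M 0.1390, M+2 0.3880, M+4 0.3610, M+6 0.1120 → M+2 is the base peak.
P(M+2) = C(3,1) × 0.518^2 × 0.482^1 = 3 × 0.268324 × 0.4820 = 0.387997 (base)
P(M+6) = C(3,3) × 0.518^0 × 0.482^3 = 1 × 1.0000 × 0.11198017 = 0.111980
Relative intensity = 0.111980 / 0.387997 × 100 = 28.86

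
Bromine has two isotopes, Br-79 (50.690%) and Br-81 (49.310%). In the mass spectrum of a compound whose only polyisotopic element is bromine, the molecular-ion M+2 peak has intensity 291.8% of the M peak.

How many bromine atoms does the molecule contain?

For n independent Br atoms, I(M+2)/I(M) = n · (abundance Br-81) / (abundance Br-79) = n · 0.49310/0.50690.
n = 2.918 × 0.50690/0.49310 = 3.00 ≈ 3

3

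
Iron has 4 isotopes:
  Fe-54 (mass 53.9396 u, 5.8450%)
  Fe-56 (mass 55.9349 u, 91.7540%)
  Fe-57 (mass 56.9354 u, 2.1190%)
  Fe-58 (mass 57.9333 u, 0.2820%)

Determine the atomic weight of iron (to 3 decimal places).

The abundance-weighted mean is 0.058450 × 53.9396 + 0.917540 × 55.9349 + 0.021190 × 56.9354 + 0.002820 × 57.9333
= 3.15277 + 51.32251 + 1.20646 + 0.16337 = 55.84511 u

55.845 u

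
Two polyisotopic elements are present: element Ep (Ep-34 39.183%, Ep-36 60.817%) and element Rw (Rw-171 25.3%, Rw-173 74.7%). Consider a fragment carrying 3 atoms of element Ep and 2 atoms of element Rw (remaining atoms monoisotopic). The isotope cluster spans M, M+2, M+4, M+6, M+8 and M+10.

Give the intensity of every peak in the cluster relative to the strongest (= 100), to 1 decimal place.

1.1 : 12.1 : 49.9 : 100.0 : 97.8 : 37.5

Element Ep pattern (n=3): 0.06015795 : 0.28011839 : 0.43477937 : 0.22494429
Element Rw pattern (n=2): 0.064009 : 0.377982 : 0.558009
Convolve the two distributions (both contribute in 2-u steps):
  M: 0.06015795×0.064009 = 0.003851
  M+2: 0.06015795×0.377982 + 0.28011839×0.064009 = 0.040669
  M+4: 0.06015795×0.558009 + 0.28011839×0.377982 + 0.43477937×0.064009 = 0.167278
  M+6: 0.28011839×0.558009 + 0.43477937×0.377982 + 0.22494429×0.064009 = 0.335046
  M+8: 0.43477937×0.558009 + 0.22494429×0.377982 = 0.327636
  M+10: 0.22494429×0.558009 = 0.125521
Scale to base peak (0.335046) = 100: 1.1 : 12.1 : 49.9 : 100.0 : 97.8 : 37.5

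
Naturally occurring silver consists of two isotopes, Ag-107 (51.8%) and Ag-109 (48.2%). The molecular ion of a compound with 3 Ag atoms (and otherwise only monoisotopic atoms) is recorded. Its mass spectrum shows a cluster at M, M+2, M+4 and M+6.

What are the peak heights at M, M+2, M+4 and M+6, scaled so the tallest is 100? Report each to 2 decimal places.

35.82 : 100.00 : 93.05 : 28.86

Expanding (0.518 + 0.482)^3:
P(M) = 0.518^3 = 0.138992
P(M+2) = 3 × 0.518^2 × 0.482^1 = 0.387997
P(M+4) = 3 × 0.518^1 × 0.482^2 = 0.361031
P(M+6) = 0.482^3 = 0.111980
The M+2 peak is largest (0.387997); scaling to 100 gives 35.82 : 100.00 : 93.05 : 28.86.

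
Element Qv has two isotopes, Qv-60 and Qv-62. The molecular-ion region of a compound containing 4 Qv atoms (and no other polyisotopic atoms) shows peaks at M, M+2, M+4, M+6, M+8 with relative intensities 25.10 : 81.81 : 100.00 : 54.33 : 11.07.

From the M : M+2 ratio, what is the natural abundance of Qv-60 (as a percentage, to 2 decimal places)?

55.10%

If p is the fraction of Qv that is Qv-60, then I(M+2)/I(M) = [C(4,1)·p^3·(1−p)] / p^4 = 4·(1−p)/p = 81.81/25.10 = 3.2594
(1−p)/p = 3.2594/4 = 0.8148  ⇒  p = 1/(1 + 0.8148) = 0.5510
Qv-60: 55.10%, Qv-62: 44.90%.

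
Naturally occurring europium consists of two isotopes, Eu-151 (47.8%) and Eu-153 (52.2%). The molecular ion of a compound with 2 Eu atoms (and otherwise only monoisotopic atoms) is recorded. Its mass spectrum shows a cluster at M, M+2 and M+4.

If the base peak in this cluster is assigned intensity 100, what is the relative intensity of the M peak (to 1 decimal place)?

45.8

Term probabilities: M 0.2285, M+2 0.4990, M+4 0.2725. Base peak = M+2.
P(M+2) = C(2,1) × 0.478^1 × 0.522^1 = 2 × 0.4780 × 0.5220 = 0.499032 (base)
P(M) = C(2,0) × 0.478^2 × 0.522^0 = 1 × 0.228484 × 1.0000 = 0.228484
Relative intensity = 0.228484 / 0.499032 × 100 = 45.8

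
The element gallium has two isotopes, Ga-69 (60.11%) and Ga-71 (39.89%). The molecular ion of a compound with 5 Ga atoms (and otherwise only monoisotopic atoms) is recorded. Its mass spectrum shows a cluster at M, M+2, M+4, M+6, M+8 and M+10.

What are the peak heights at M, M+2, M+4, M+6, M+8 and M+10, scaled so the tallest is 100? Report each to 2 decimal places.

Expanding (0.6011 + 0.3989)^5:
P(M) = 0.6011^5 = 0.078475
P(M+2) = 5 × 0.6011^4 × 0.3989^1 = 0.260388
P(M+4) = 10 × 0.6011^3 × 0.3989^2 = 0.345596
P(M+6) = 10 × 0.6011^2 × 0.3989^3 = 0.229343
P(M+8) = 5 × 0.6011^1 × 0.3989^4 = 0.076098
P(M+10) = 0.3989^5 = 0.010100
The M+4 peak is largest (0.345596); scaling to 100 gives 22.71 : 75.34 : 100.00 : 66.36 : 22.02 : 2.92.

22.71 : 75.34 : 100.00 : 66.36 : 22.02 : 2.92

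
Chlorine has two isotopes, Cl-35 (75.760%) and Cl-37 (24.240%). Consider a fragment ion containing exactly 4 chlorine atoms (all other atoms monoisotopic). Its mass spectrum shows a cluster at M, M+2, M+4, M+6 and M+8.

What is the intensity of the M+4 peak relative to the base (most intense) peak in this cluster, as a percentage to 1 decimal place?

48.0%

Term probabilities: M 0.3294, M+2 0.4216, M+4 0.2023, M+6 0.0432, M+8 0.0035. Base peak = M+2.
P(M+2) = C(4,1) × 0.75760^3 × 0.24240^1 = 4 × 0.4348304 × 0.2424 = 0.421612 (base)
P(M+4) = C(4,2) × 0.75760^2 × 0.24240^2 = 6 × 0.57395776 × 0.05875776 = 0.202347
Relative intensity = 0.202347 / 0.421612 × 100 = 48.0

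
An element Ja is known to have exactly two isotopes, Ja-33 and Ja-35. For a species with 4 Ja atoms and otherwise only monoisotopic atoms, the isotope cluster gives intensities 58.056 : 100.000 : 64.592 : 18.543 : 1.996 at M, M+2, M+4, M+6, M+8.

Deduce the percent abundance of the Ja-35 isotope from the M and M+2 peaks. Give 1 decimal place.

If p is the fraction of Ja that is Ja-33, then I(M+2)/I(M) = [C(4,1)·p^3·(1−p)] / p^4 = 4·(1−p)/p = 100.000/58.056 = 1.7225
(1−p)/p = 1.7225/4 = 0.4306  ⇒  p = 1/(1 + 0.4306) = 0.6990
Ja-33: 69.9%, Ja-35: 30.1%.

30.1%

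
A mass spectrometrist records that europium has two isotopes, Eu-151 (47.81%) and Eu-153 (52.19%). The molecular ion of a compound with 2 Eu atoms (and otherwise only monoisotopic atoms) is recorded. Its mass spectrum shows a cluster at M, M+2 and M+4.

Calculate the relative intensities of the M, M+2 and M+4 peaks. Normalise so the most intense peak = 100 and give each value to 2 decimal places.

45.80 : 100.00 : 54.58

The 2 Eu atoms are independent, so intensities follow the terms of (0.4781 + 0.5219)^2.
P(M) = 0.4781^2 = 0.228580
P(M+2) = 2 × 0.4781^1 × 0.5219^1 = 0.499041
P(M+4) = 0.5219^2 = 0.272380
The M+2 peak is largest (0.499041); scaling to 100 gives 45.80 : 100.00 : 54.58.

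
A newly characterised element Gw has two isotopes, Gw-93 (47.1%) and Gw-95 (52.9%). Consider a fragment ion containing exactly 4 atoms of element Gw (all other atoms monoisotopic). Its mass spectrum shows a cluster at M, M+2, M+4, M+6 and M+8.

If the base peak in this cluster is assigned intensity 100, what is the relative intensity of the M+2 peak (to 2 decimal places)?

Term probabilities: M 0.0492, M+2 0.2211, M+4 0.3725, M+6 0.2789, M+8 0.0783. Base peak = M+4.
P(M+4) = C(4,2) × 0.471^2 × 0.529^2 = 6 × 0.221841 × 0.279841 = 0.372481 (base)
P(M+2) = C(4,1) × 0.471^3 × 0.529^1 = 4 × 0.10448711 × 0.5290 = 0.221095
Relative intensity = 0.221095 / 0.372481 × 100 = 59.36

59.36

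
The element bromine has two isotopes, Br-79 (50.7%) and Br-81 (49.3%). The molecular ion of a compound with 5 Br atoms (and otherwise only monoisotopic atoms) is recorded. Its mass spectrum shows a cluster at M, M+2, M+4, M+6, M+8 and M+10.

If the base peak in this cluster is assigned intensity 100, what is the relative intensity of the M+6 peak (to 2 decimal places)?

Term probabilities: M 0.0335, M+2 0.1629, M+4 0.3168, M+6 0.3080, M+8 0.1497, M+10 0.0291. Base peak = M+4.
P(M+4) = C(5,2) × 0.507^3 × 0.493^2 = 10 × 0.13032384 × 0.243049 = 0.316751 (base)
P(M+6) = C(5,3) × 0.507^2 × 0.493^3 = 10 × 0.257049 × 0.11982316 = 0.308004
Relative intensity = 0.308004 / 0.316751 × 100 = 97.24

97.24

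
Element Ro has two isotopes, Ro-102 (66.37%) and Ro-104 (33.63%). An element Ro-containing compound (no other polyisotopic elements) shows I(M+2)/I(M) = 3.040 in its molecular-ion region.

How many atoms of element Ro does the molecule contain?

6

For n independent Ro atoms, I(M+2)/I(M) = n · (abundance Ro-104) / (abundance Ro-102) = n · 0.3363/0.6637.
n = 3.040 × 0.6637/0.3363 = 6.00 ≈ 6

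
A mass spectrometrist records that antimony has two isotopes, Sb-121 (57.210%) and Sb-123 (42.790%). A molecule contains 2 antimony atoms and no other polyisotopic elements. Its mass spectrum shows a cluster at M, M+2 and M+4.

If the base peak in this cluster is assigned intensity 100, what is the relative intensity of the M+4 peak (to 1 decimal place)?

(0.57210 + 0.42790)^2 gives M 0.3273, M+2 0.4896, M+4 0.1831; the largest is M+2.
P(M+2) = C(2,1) × 0.57210^1 × 0.42790^1 = 2 × 0.5721 × 0.4279 = 0.489603 (base)
P(M+4) = C(2,2) × 0.57210^0 × 0.42790^2 = 1 × 1.0000 × 0.18309841 = 0.183098
Relative intensity = 0.183098 / 0.489603 × 100 = 37.4

37.4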